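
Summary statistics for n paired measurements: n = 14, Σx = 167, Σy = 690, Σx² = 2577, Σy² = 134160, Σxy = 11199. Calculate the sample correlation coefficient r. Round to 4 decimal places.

Numerator: nΣxy − (Σx)(Σy) = 14·11199 − (167)(690) = 41556
Denominator: √[(nΣx²−(Σx)²)(nΣy²−(Σy)²)]
  nΣx²−(Σx)² = 14·2577 − 27889 = 8189;  nΣy²−(Σy)² = 14·134160 − 476100 = 1402140
  √(8189·1402140) = √11482124460 = 107154.6754
r = 41556 / 107154.6754 = 0.3878

0.3878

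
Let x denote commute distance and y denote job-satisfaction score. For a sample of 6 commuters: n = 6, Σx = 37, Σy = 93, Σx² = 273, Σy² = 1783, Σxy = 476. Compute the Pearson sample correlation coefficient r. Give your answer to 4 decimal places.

-0.7880

S_xy = nΣxy − ΣxΣy = 6·476 − 37·93 = 2856 − 3441 = -585
S_xx = nΣx² − (Σx)² = 6·273 − 37² = 1638 − 1369 = 269
S_yy = nΣy² − (Σy)² = 6·1783 − 93² = 10698 − 8649 = 2049
r = S_xy / √(S_xx·S_yy) = -585 / √(269·2049) = -585 / √551181 = -585 / 742.4157 = -0.7880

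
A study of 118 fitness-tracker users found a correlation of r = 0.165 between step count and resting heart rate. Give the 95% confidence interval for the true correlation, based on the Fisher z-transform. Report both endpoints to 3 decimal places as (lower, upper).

Fisher z: z_r = atanh(r) = ½·ln((1+0.165)/(1−0.165)) = 0.166522
SE(z) = 1/√(n−3) = 1/√115 = 0.093250
95% ⇒ z* = 1.960; margin = 1.960·0.093250 = 0.182770
CI on z-scale: (-0.016248, 0.349292)
Back-transform: tanh(-0.016248) = -0.016247, tanh(0.349292) = 0.335748

(-0.016, 0.336)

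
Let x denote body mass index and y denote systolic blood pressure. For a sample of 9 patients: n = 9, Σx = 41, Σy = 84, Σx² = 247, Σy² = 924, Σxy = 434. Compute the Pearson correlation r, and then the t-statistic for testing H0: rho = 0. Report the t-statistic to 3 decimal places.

S_xy = nΣxy − ΣxΣy = 9·434 − 41·84 = 3906 − 3444 = 462
S_xx = nΣx² − (Σx)² = 9·247 − 41² = 2223 − 1681 = 542
S_yy = nΣy² − (Σy)² = 9·924 − 84² = 8316 − 7056 = 1260
r = S_xy / √(S_xx·S_yy) = 462 / √(542·1260) = 462 / √682920 = 462 / 826.3897 = 0.5591
t = r·√(n−2)/√(1−r²) = 0.5591·√7 / √(1−0.312593) = 1.479240 / 0.829100 = 1.784

1.784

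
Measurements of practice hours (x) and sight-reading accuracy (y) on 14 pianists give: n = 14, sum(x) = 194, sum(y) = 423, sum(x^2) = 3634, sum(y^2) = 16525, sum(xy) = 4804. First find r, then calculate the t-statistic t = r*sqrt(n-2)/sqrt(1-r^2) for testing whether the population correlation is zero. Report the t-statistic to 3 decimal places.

Numerator: nΣxy − (Σx)(Σy) = 14·4804 − (194)(423) = -14806
Denominator: √[(nΣx²−(Σx)²)(nΣy²−(Σy)²)]
  nΣx²−(Σx)² = 14·3634 − 37636 = 13240;  nΣy²−(Σy)² = 14·16525 − 178929 = 52421
  √(13240·52421) = √694054040 = 26344.9054
r = -14806 / 26344.9054 = -0.5620
t = r·√(n−2)/√(1−r²) = -0.5620·√12 / √(1−0.315844) = -1.946825 / 0.827137 = -2.354

-2.354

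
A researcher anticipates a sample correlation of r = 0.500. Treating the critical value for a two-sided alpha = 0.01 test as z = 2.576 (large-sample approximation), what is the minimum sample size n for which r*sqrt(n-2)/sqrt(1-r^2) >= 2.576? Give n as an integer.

22

Need r·√(n−2)/√(1−r²) ≥ 2.576
√(n−2) ≥ 2.576·√(1−0.250000) / 0.500 = 2.576·0.866025 / 0.500 = 4.4618
n−2 ≥ 19.9077  ⇒  n ≥ 21.9077
Smallest integer n = 22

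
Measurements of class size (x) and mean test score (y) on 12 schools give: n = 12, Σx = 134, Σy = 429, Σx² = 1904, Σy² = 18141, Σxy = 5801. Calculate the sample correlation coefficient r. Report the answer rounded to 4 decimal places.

Numerator: nΣxy − (Σx)(Σy) = 12·5801 − (134)(429) = 12126
Denominator: √[(nΣx²−(Σx)²)(nΣy²−(Σy)²)]
  nΣx²−(Σx)² = 12·1904 − 17956 = 4892;  nΣy²−(Σy)² = 12·18141 − 184041 = 33651
  √(4892·33651) = √164620692 = 12830.4595
r = 12126 / 12830.4595 = 0.9451

0.9451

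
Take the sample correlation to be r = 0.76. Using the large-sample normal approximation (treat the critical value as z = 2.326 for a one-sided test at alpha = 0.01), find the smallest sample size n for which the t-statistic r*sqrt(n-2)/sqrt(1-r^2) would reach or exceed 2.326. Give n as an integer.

r√(n−2)/√(1−r²) ≥ 2.326  ⇔  n−2 ≥ (2.326)²·(1−r²)/r²
(1−r²)/r² = (1−0.5776)/0.5776 = 0.7313
n ≥ 2 + 5.410276·0.7313 = 2 + 3.9565 = 5.9565
⌈5.9565⌉ = 6

6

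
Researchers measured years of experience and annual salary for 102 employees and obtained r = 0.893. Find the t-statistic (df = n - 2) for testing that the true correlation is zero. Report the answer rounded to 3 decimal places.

19.842

1 − r² = 1 − 0.797449 = 0.202551;  √(1−r²) = 0.450057
√(n−2) = √100 = 10.000000
t = r·√(n−2)/√(1−r²) = 0.893 · 10.000000 / 0.450057 = 19.842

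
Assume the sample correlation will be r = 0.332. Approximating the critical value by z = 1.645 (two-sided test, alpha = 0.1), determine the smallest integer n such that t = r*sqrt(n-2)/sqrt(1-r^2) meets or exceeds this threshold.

24

Need r·√(n−2)/√(1−r²) ≥ 1.645
√(n−2) ≥ 1.645·√(1−0.110224) / 0.332 = 1.645·0.943279 / 0.332 = 4.6738
n−2 ≥ 21.8444  ⇒  n ≥ 23.8444
Smallest integer n = 24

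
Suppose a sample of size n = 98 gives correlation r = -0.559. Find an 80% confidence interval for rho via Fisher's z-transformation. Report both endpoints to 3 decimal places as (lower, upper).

Fisher z: z_r = atanh(r) = ½·ln((1+(-0.559))/(1−(-0.559))) = -0.631377
SE(z) = 1/√(n−3) = 1/√95 = 0.102598
80% ⇒ z* = 1.282; margin = 1.282·0.102598 = 0.131531
CI on z-scale: (-0.762908, -0.499846)
Back-transform: tanh(-0.762908) = -0.642787, tanh(-0.499846) = -0.461996

(-0.643, -0.462)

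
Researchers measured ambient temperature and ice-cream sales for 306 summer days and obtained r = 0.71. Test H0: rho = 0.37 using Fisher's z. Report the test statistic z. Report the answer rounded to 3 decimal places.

8.682

Fisher z: atanh(0.71) = 0.887184, atanh(0.37) = 0.388423
z = (z_r − z_0)·√(n−3) = (0.887184 − 0.388423)·√303 = 0.498761 · 17.406895 = 8.682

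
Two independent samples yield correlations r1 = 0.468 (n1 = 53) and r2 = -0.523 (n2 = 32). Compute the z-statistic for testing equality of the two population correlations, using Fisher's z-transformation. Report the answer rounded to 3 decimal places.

Fisher z-transforms: z1 = atanh(0.468) = 0.507506, z2 = atanh(-0.523) = -0.580460; difference d = 1.087966
Var(d) = 1/50 + 1/29 = 0.0200000 + 0.0344828 = 0.0544828
z = d/√Var(d) = 1.087966 / √0.0544828 = 1.087966 / 0.233416 = 4.661

4.661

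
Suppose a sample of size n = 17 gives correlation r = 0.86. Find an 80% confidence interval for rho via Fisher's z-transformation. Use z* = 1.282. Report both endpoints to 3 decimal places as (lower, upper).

z_r = atanh(0.86) = 1.293345;  SE = 1/√(n−3) = 1/√14 = 0.267261
z-limits: 1.293345 ± 1.282·0.267261 = 1.293345 ± 0.342629 = [0.950716, 1.635974]
ρ-limits: (tanh 0.950716, tanh 1.635974) = (0.740, 0.927)

(0.740, 0.927)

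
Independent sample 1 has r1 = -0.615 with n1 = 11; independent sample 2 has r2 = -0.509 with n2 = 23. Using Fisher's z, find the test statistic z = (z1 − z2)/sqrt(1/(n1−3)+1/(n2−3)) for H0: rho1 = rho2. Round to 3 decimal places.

Fisher z-transforms: z1 = atanh(-0.615) = -0.716923, z2 = atanh(-0.509) = -0.561379; difference d = -0.155544
Var(d) = 1/8 + 1/20 = 0.1250000 + 0.0500000 = 0.1750000
z = d/√Var(d) = -0.155544 / √0.1750000 = -0.155544 / 0.418330 = -0.372

-0.372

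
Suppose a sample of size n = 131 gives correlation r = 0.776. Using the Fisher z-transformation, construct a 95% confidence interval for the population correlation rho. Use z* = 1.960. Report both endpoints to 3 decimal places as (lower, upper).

(0.697, 0.836)

Fisher z: z_r = atanh(r) = ½·ln((1+0.776)/(1−0.776)) = 1.035236
SE(z) = 1/√(n−3) = 1/√128 = 0.088388
95% ⇒ z* = 1.960; margin = 1.960·0.088388 = 0.173240
CI on z-scale: (0.861996, 1.208476)
Back-transform: tanh(0.861996) = 0.697285, tanh(1.208476) = 0.836222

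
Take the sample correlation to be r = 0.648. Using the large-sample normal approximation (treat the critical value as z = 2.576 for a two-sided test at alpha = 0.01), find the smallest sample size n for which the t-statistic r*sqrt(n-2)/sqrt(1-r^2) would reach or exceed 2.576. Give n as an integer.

12

Need r·√(n−2)/√(1−r²) ≥ 2.576
√(n−2) ≥ 2.576·√(1−0.419904) / 0.648 = 2.576·0.761640 / 0.648 = 3.0278
n−2 ≥ 9.1676  ⇒  n ≥ 11.1676
Smallest integer n = 12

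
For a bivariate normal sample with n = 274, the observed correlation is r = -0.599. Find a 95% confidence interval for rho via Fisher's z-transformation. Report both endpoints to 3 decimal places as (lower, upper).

(-0.670, -0.517)

Fisher z: z_r = atanh(r) = ½·ln((1+(-0.599))/(1−(-0.599))) = -0.691586
SE(z) = 1/√(n−3) = 1/√271 = 0.060746
95% ⇒ z* = 1.960; margin = 1.960·0.060746 = 0.119062
CI on z-scale: (-0.810648, -0.572524)
Back-transform: tanh(-0.810648) = -0.669948, tanh(-0.572524) = -0.517211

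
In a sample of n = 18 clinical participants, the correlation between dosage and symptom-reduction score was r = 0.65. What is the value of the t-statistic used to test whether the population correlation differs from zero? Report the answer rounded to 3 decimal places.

t = r·√(n−2) / √(1−r²) with r = 0.65, n = 18
  = 0.65·√16 / √(1 − 0.4225)
  = 0.65·4.000000 / 0.759934
  = 2.600000 / 0.759934 = 3.421

3.421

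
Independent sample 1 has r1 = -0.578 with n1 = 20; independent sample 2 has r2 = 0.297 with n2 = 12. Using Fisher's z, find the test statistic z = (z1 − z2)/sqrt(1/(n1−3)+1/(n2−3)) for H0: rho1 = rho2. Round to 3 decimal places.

-2.343

Fisher z-transforms: z1 = atanh(-0.578) = -0.659454, z2 = atanh(0.297) = 0.306226; difference d = -0.965680
Var(d) = 1/17 + 1/9 = 0.0588235 + 0.1111111 = 0.1699346
z = d/√Var(d) = -0.965680 / √0.1699346 = -0.965680 / 0.412231 = -2.343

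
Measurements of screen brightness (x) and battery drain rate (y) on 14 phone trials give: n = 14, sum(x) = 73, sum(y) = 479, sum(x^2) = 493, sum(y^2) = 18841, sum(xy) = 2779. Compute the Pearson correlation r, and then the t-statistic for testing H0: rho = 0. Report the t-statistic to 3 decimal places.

2.199

Numerator: nΣxy − (Σx)(Σy) = 14·2779 − (73)(479) = 3939
Denominator: √[(nΣx²−(Σx)²)(nΣy²−(Σy)²)]
  nΣx²−(Σx)² = 14·493 − 5329 = 1573;  nΣy²−(Σy)² = 14·18841 − 229441 = 34333
  √(1573·34333) = √54005809 = 7348.8645
r = 3939 / 7348.8645 = 0.5360
t = r·√(n−2)/√(1−r²) = 0.5360·√12 / √(1−0.287296) = 1.856758 / 0.844218 = 2.199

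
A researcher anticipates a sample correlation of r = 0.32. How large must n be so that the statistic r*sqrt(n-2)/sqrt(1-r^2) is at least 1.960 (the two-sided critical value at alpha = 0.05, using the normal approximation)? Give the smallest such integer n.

r√(n−2)/√(1−r²) ≥ 1.960  ⇔  n−2 ≥ (1.960)²·(1−r²)/r²
(1−r²)/r² = (1−0.1024)/0.1024 = 8.7656
n ≥ 2 + 3.8416·8.7656 = 2 + 33.6739 = 35.6739
⌈35.6739⌉ = 36

36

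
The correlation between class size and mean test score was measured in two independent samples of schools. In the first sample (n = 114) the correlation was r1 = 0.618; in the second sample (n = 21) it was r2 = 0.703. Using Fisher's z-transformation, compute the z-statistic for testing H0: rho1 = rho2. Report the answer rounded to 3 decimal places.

-0.596

Fisher z-transforms: z1 = atanh(0.618) = 0.721763, z2 = atanh(0.703) = 0.873207; difference d = -0.151444
Var(d) = 1/111 + 1/18 = 0.0090090 + 0.0555556 = 0.0645646
z = d/√Var(d) = -0.151444 / √0.0645646 = -0.151444 / 0.254096 = -0.596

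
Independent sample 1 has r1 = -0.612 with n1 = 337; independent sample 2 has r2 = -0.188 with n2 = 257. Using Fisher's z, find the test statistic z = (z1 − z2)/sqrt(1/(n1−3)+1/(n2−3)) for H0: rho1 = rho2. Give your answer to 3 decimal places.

Fisher z-transforms: z1 = atanh(-0.612) = -0.712113, z2 = atanh(-0.188) = -0.190263; difference d = -0.521850
Var(d) = 1/334 + 1/254 = 0.0029940 + 0.0039370 = 0.0069310
z = d/√Var(d) = -0.521850 / √0.0069310 = -0.521850 / 0.083253 = -6.268

-6.268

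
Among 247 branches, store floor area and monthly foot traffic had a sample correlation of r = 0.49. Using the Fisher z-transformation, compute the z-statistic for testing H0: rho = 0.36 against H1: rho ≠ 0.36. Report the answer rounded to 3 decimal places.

z_r = atanh(0.49) = 0.536060,  z_0 = atanh(0.36) = 0.376886
SE = 1/√(n−3) = 1/√244 = 0.064018
z = (z_r − z_0)/SE = (0.536060 − 0.376886) / 0.064018 = 0.159174 / 0.064018 = 2.486

2.486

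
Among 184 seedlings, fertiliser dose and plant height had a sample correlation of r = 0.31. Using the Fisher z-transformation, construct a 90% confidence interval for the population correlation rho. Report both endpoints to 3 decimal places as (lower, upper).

z_r = atanh(0.31) = 0.320545;  SE = 1/√(n−3) = 1/√181 = 0.074329
z-limits: 0.320545 ± 1.645·0.074329 = 0.320545 ± 0.122271 = [0.198274, 0.442816]
ρ-limits: (tanh 0.198274, tanh 0.442816) = (0.196, 0.416)

(0.196, 0.416)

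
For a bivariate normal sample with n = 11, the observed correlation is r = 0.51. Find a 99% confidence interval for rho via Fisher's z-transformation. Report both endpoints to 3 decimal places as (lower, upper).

(-0.335, 0.900)

z_r = atanh(0.51) = 0.562730;  SE = 1/√(n−3) = 1/√8 = 0.353553
z-limits: 0.562730 ± 2.576·0.353553 = 0.562730 ± 0.910753 = [-0.348023, 1.473483]
ρ-limits: (tanh -0.348023, tanh 1.473483) = (-0.335, 0.900)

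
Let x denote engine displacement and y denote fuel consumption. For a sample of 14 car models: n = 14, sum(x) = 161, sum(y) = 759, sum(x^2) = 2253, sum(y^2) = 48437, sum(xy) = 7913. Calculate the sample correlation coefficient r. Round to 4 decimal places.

Numerator: nΣxy − (Σx)(Σy) = 14·7913 − (161)(759) = -11417
Denominator: √[(nΣx²−(Σx)²)(nΣy²−(Σy)²)]
  nΣx²−(Σx)² = 14·2253 − 25921 = 5621;  nΣy²−(Σy)² = 14·48437 − 576081 = 102037
  √(5621·102037) = √573549977 = 23948.9035
r = -11417 / 23948.9035 = -0.4767

-0.4767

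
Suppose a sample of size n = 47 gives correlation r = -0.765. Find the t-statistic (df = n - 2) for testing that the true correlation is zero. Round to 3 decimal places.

1 − r² = 1 − 0.585225 = 0.414775;  √(1−r²) = 0.644030
√(n−2) = √45 = 6.708204
t = r·√(n−2)/√(1−r²) = -0.765 · 6.708204 / 0.644030 = -7.968

-7.968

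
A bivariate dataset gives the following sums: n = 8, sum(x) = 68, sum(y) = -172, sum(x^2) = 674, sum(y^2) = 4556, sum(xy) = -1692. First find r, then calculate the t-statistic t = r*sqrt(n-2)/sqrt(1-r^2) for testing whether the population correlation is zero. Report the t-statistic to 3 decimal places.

-3.282

Numerator: nΣxy − (Σx)(Σy) = 8·(-1692) − (68)(-172) = -1840
Denominator: √[(nΣx²−(Σx)²)(nΣy²−(Σy)²)]
  nΣx²−(Σx)² = 8·674 − 4624 = 768;  nΣy²−(Σy)² = 8·4556 − 29584 = 6864
  √(768·6864) = √5271552 = 2295.9861
r = -1840 / 2295.9861 = -0.8014
t = r·√(n−2)/√(1−r²) = -0.8014·√6 / √(1−0.642242) = -1.963021 / 0.598129 = -3.282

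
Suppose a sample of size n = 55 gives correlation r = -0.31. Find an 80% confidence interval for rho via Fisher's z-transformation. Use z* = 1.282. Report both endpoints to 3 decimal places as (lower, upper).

(-0.461, -0.142)

z_r = atanh(-0.31) = -0.320545;  SE = 1/√(n−3) = 1/√52 = 0.138675
z-limits: -0.320545 ± 1.282·0.138675 = -0.320545 ± 0.177781 = [-0.498326, -0.142764]
ρ-limits: (tanh -0.498326, tanh -0.142764) = (-0.461, -0.142)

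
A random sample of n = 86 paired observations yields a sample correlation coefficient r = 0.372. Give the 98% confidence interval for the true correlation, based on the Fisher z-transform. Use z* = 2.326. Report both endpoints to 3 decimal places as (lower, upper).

z_r = atanh(0.372) = 0.390742;  SE = 1/√(n−3) = 1/√83 = 0.109764
z-limits: 0.390742 ± 2.326·0.109764 = 0.390742 ± 0.255311 = [0.135431, 0.646053]
ρ-limits: (tanh 0.135431, tanh 0.646053) = (0.135, 0.569)

(0.135, 0.569)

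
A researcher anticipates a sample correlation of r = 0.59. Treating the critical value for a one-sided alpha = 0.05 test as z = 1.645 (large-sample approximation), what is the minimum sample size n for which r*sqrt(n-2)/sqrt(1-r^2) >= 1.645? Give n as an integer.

Need r·√(n−2)/√(1−r²) ≥ 1.645
√(n−2) ≥ 1.645·√(1−0.3481) / 0.59 = 1.645·0.807403 / 0.59 = 2.2511
n−2 ≥ 5.0675  ⇒  n ≥ 7.0675
Smallest integer n = 8

8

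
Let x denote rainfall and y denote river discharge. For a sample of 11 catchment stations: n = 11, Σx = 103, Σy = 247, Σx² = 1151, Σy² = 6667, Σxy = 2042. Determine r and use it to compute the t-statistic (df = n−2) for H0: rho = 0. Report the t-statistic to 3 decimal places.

-2.205

S_xy = nΣxy − ΣxΣy = 11·2042 − 103·247 = 22462 − 25441 = -2979
S_xx = nΣx² − (Σx)² = 11·1151 − 103² = 12661 − 10609 = 2052
S_yy = nΣy² − (Σy)² = 11·6667 − 247² = 73337 − 61009 = 12328
r = S_xy / √(S_xx·S_yy) = -2979 / √(2052·12328) = -2979 / √25297056 = -2979 / 5029.6179 = -0.5923
t = r·√(n−2)/√(1−r²) = -0.5923·√9 / √(1−0.350819) = -1.776900 / 0.805718 = -2.205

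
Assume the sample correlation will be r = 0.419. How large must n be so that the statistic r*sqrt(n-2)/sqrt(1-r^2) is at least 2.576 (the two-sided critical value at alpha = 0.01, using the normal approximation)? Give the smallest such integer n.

34

Need r·√(n−2)/√(1−r²) ≥ 2.576
√(n−2) ≥ 2.576·√(1−0.175561) / 0.419 = 2.576·0.907986 / 0.419 = 5.5823
n−2 ≥ 31.1621  ⇒  n ≥ 33.1621
Smallest integer n = 34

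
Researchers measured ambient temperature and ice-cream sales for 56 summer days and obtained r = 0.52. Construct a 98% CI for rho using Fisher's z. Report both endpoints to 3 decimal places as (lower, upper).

(0.251, 0.714)

Fisher z: z_r = atanh(r) = ½·ln((1+0.52)/(1−0.52)) = 0.576340
SE(z) = 1/√(n−3) = 1/√53 = 0.137361
98% ⇒ z* = 2.326; margin = 2.326·0.137361 = 0.319502
CI on z-scale: (0.256838, 0.895842)
Back-transform: tanh(0.256838) = 0.251336, tanh(0.895842) = 0.714267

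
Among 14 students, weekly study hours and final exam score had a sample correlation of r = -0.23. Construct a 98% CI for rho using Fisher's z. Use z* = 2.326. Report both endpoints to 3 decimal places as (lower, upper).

Fisher z: z_r = atanh(r) = ½·ln((1+(-0.23))/(1−(-0.23))) = -0.234189
SE(z) = 1/√(n−3) = 1/√11 = 0.301511
98% ⇒ z* = 2.326; margin = 2.326·0.301511 = 0.701315
CI on z-scale: (-0.935504, 0.467126)
Back-transform: tanh(-0.935504) = -0.733150, tanh(0.467126) = 0.435874

(-0.733, 0.436)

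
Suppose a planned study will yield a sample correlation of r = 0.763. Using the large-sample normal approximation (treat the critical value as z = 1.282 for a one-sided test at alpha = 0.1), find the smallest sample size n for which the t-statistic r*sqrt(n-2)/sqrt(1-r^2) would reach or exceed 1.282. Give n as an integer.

4

Need r·√(n−2)/√(1−r²) ≥ 1.282
√(n−2) ≥ 1.282·√(1−0.582169) / 0.763 = 1.282·0.646398 / 0.763 = 1.0861
n−2 ≥ 1.1796  ⇒  n ≥ 3.1796
Smallest integer n = 4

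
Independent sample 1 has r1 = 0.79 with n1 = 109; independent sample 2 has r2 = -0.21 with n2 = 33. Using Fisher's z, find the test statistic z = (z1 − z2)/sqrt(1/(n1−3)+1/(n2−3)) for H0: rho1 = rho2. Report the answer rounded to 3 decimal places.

6.212

z1 = atanh(0.79) = 1.071432,  z2 = atanh(-0.21) = -0.213171
SE = √(1/(n1−3) + 1/(n2−3)) = √(1/106 + 1/30) = √(0.0094340 + 0.0333333) = √0.0427673 = 0.206803
z = (z1 − z2)/SE = (1.071432 − (-0.213171)) / 0.206803 = 1.284603 / 0.206803 = 6.212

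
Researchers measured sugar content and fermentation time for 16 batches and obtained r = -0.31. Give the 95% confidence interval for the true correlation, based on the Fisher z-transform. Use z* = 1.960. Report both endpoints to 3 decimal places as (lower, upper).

Fisher z: z_r = atanh(r) = ½·ln((1+(-0.31))/(1−(-0.31))) = -0.320545
SE(z) = 1/√(n−3) = 1/√13 = 0.277350
95% ⇒ z* = 1.960; margin = 1.960·0.277350 = 0.543606
CI on z-scale: (-0.864151, 0.223061)
Back-transform: tanh(-0.864151) = -0.698390, tanh(0.223061) = 0.219434

(-0.698, 0.219)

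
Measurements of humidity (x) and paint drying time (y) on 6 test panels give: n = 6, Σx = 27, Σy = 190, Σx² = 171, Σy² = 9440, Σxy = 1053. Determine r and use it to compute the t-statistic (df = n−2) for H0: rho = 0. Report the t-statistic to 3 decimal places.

S_xy = nΣxy − ΣxΣy = 6·1053 − 27·190 = 6318 − 5130 = 1188
S_xx = nΣx² − (Σx)² = 6·171 − 27² = 1026 − 729 = 297
S_yy = nΣy² − (Σy)² = 6·9440 − 190² = 56640 − 36100 = 20540
r = S_xy / √(S_xx·S_yy) = 1188 / √(297·20540) = 1188 / √6100380 = 1188 / 2469.8947 = 0.4810
t = r·√(n−2)/√(1−r²) = 0.4810·√4 / √(1−0.231361) = 0.962000 / 0.876721 = 1.097

1.097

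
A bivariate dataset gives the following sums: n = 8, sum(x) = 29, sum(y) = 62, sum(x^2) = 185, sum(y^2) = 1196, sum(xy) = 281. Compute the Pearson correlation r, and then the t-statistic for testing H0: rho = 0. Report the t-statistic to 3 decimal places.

0.593

Numerator: nΣxy − (Σx)(Σy) = 8·281 − (29)(62) = 450
Denominator: √[(nΣx²−(Σx)²)(nΣy²−(Σy)²)]
  nΣx²−(Σx)² = 8·185 − 841 = 639;  nΣy²−(Σy)² = 8·1196 − 3844 = 5724
  √(639·5724) = √3657636 = 1912.4947
r = 450 / 1912.4947 = 0.2353
t = r·√(n−2)/√(1−r²) = 0.2353·√6 / √(1−0.055366) = 0.576365 / 0.971923 = 0.593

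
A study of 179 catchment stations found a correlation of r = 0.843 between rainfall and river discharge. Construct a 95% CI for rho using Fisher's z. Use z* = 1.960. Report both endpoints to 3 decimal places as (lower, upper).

(0.795, 0.881)

Fisher z: z_r = atanh(r) = ½·ln((1+0.843)/(1−0.843)) = 1.231452
SE(z) = 1/√(n−3) = 1/√176 = 0.075378
95% ⇒ z* = 1.960; margin = 1.960·0.075378 = 0.147741
CI on z-scale: (1.083711, 1.379193)
Back-transform: tanh(1.083711) = 0.794571, tanh(1.379193) = 0.880770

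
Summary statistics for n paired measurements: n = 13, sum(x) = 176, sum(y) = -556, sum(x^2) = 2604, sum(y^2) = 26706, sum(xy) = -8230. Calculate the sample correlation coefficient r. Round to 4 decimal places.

Numerator: nΣxy − (Σx)(Σy) = 13·(-8230) − (176)(-556) = -9134
Denominator: √[(nΣx²−(Σx)²)(nΣy²−(Σy)²)]
  nΣx²−(Σx)² = 13·2604 − 30976 = 2876;  nΣy²−(Σy)² = 13·26706 − 309136 = 38042
  √(2876·38042) = √109408792 = 10459.8658
r = -9134 / 10459.8658 = -0.8732

-0.8732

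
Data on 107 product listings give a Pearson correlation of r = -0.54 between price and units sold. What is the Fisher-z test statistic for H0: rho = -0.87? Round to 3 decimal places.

z_r = atanh(-0.54) = -0.604156,  z_0 = atanh(-0.87) = -1.333080
SE = 1/√(n−3) = 1/√104 = 0.098058
z = (z_r − z_0)/SE = (-0.604156 − (-1.333080)) / 0.098058 = 0.728924 / 0.098058 = 7.434

7.434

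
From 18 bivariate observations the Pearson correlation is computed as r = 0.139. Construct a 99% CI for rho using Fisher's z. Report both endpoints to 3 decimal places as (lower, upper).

(-0.482, 0.667)

Fisher z: z_r = atanh(r) = ½·ln((1+0.139)/(1−0.139)) = 0.139906
SE(z) = 1/√(n−3) = 1/√15 = 0.258199
99% ⇒ z* = 2.576; margin = 2.576·0.258199 = 0.665121
CI on z-scale: (-0.525215, 0.805027)
Back-transform: tanh(-0.525215) = -0.481715, tanh(0.805027) = 0.666838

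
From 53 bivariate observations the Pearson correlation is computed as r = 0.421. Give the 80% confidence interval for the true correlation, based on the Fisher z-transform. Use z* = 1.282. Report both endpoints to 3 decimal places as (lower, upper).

(0.261, 0.558)

z_r = atanh(0.421) = 0.448907;  SE = 1/√(n−3) = 1/√50 = 0.141421
z-limits: 0.448907 ± 1.282·0.141421 = 0.448907 ± 0.181302 = [0.267605, 0.630209]
ρ-limits: (tanh 0.267605, tanh 0.630209) = (0.261, 0.558)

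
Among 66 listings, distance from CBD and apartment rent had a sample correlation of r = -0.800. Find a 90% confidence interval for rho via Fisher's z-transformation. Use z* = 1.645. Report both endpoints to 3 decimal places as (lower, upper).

z_r = atanh(-0.800) = -1.098612;  SE = 1/√(n−3) = 1/√63 = 0.125988
z-limits: -1.098612 ± 1.645·0.125988 = -1.098612 ± 0.207250 = [-1.305862, -0.891362]
ρ-limits: (tanh -1.305862, tanh -0.891362) = (-0.863, -0.712)

(-0.863, -0.712)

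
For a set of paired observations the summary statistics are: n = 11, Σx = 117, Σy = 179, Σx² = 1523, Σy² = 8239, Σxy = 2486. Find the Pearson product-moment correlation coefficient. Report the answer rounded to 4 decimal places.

S_xy = nΣxy − ΣxΣy = 11·2486 − 117·179 = 27346 − 20943 = 6403
S_xx = nΣx² − (Σx)² = 11·1523 − 117² = 16753 − 13689 = 3064
S_yy = nΣy² − (Σy)² = 11·8239 − 179² = 90629 − 32041 = 58588
r = S_xy / √(S_xx·S_yy) = 6403 / √(3064·58588) = 6403 / √179513632 = 6403 / 13398.2697 = 0.4779

0.4779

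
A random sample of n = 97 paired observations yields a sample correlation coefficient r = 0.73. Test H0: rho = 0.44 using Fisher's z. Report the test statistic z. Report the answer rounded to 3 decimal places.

Fisher z: atanh(0.73) = 0.928727, atanh(0.44) = 0.472231
z = (z_r − z_0)·√(n−3) = (0.928727 − 0.472231)·√94 = 0.456496 · 9.695360 = 4.426

4.426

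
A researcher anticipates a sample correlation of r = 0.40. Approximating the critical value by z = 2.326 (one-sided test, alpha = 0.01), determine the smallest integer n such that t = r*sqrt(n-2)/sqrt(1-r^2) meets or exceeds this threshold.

31

Need r·√(n−2)/√(1−r²) ≥ 2.326
√(n−2) ≥ 2.326·√(1−0.1600) / 0.40 = 2.326·0.916515 / 0.40 = 5.3295
n−2 ≥ 28.4036  ⇒  n ≥ 30.4036
Smallest integer n = 31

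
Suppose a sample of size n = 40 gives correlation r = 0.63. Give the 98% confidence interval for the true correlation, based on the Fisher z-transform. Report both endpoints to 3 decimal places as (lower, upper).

(0.344, 0.809)

z_r = atanh(0.63) = 0.741416;  SE = 1/√(n−3) = 1/√37 = 0.164399
z-limits: 0.741416 ± 2.326·0.164399 = 0.741416 ± 0.382392 = [0.359024, 1.123808]
ρ-limits: (tanh 0.359024, tanh 1.123808) = (0.344, 0.809)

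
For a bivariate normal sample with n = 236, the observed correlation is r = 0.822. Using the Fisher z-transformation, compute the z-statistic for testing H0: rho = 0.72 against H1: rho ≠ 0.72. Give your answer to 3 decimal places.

3.897

Fisher z: atanh(0.822) = 1.162953, atanh(0.72) = 0.907645
z = (z_r − z_0)·√(n−3) = (1.162953 − 0.907645)·√233 = 0.255308 · 15.264338 = 3.897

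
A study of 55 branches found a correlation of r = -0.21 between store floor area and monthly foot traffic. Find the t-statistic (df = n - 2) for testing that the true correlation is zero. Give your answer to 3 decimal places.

t = r·√(n−2) / √(1−r²) with r = -0.21, n = 55
  = -0.21·√53 / √(1 − 0.0441)
  = -0.21·7.280110 / 0.977701
  = -1.528823 / 0.977701 = -1.564

-1.564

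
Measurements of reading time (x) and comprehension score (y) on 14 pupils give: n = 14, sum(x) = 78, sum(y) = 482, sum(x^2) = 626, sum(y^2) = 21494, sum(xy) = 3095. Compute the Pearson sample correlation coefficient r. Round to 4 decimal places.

0.4229

S_xy = nΣxy − ΣxΣy = 14·3095 − 78·482 = 43330 − 37596 = 5734
S_xx = nΣx² − (Σx)² = 14·626 − 78² = 8764 − 6084 = 2680
S_yy = nΣy² − (Σy)² = 14·21494 − 482² = 300916 − 232324 = 68592
r = S_xy / √(S_xx·S_yy) = 5734 / √(2680·68592) = 5734 / √183826560 = 5734 / 13558.2654 = 0.4229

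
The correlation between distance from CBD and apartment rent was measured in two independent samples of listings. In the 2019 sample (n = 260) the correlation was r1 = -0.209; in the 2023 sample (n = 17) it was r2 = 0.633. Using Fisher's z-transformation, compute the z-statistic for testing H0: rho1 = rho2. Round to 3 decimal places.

z1 = atanh(-0.209) = -0.212125,  z2 = atanh(0.633) = 0.746406
SE = √(1/(n1−3) + 1/(n2−3)) = √(1/257 + 1/14) = √(0.0038911 + 0.0714286) = √0.0753197 = 0.274444
z = (z1 − z2)/SE = (-0.212125 − 0.746406) / 0.274444 = -0.958531 / 0.274444 = -3.493

-3.493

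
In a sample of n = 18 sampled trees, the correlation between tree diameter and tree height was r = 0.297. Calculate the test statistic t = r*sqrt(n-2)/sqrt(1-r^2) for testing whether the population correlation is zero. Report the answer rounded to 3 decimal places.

1 − r² = 1 − 0.088209 = 0.911791;  √(1−r²) = 0.954877
√(n−2) = √16 = 4.000000
t = r·√(n−2)/√(1−r²) = 0.297 · 4.000000 / 0.954877 = 1.244

1.244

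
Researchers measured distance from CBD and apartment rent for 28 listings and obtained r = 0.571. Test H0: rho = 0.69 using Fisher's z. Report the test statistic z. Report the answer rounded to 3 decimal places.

z_r = atanh(0.571) = 0.649005,  z_0 = atanh(0.69) = 0.847956
SE = 1/√(n−3) = 1/√25 = 0.200000
z = (z_r − z_0)/SE = (0.649005 − 0.847956) / 0.200000 = -0.198951 / 0.200000 = -0.995

-0.995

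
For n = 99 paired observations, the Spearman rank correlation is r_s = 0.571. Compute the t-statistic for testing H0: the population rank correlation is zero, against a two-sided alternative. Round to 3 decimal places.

6.850

t = r_s·√(n−2) / √(1−r_s²) with r_s = 0.571, n = 99
  = 0.571·√97 / √(1 − 0.326041)
  = 0.571·9.848858 / 0.820950
  = 5.623698 / 0.820950 = 6.850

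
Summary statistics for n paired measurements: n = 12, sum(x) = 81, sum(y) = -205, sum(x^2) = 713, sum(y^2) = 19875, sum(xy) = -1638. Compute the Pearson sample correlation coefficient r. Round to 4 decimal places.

Numerator: nΣxy − (Σx)(Σy) = 12·(-1638) − (81)(-205) = -3051
Denominator: √[(nΣx²−(Σx)²)(nΣy²−(Σy)²)]
  nΣx²−(Σx)² = 12·713 − 6561 = 1995;  nΣy²−(Σy)² = 12·19875 − 42025 = 196475
  √(1995·196475) = √391967625 = 19798.1723
r = -3051 / 19798.1723 = -0.1541

-0.1541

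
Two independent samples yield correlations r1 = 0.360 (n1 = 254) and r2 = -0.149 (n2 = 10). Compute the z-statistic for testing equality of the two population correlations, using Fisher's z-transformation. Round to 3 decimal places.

1.375

Fisher z-transforms: z1 = atanh(0.360) = 0.376886, z2 = atanh(-0.149) = -0.150118; difference d = 0.527004
Var(d) = 1/251 + 1/7 = 0.0039841 + 0.1428571 = 0.1468412
z = d/√Var(d) = 0.527004 / √0.1468412 = 0.527004 / 0.383199 = 1.375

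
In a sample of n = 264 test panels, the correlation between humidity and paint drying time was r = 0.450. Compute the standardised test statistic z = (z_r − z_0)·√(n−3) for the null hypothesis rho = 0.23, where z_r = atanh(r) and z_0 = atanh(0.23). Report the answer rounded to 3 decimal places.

4.047

Fisher z: atanh(0.450) = 0.484700, atanh(0.23) = 0.234189
z = (z_r − z_0)·√(n−3) = (0.484700 − 0.234189)·√261 = 0.250511 · 16.155494 = 4.047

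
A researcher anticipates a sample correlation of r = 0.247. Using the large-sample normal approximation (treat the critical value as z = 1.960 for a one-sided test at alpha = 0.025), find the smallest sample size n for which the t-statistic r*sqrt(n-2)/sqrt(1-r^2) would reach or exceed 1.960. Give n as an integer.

62

Need r·√(n−2)/√(1−r²) ≥ 1.960
√(n−2) ≥ 1.960·√(1−0.061009) / 0.247 = 1.960·0.969015 / 0.247 = 7.6893
n−2 ≥ 59.1253  ⇒  n ≥ 61.1253
Smallest integer n = 62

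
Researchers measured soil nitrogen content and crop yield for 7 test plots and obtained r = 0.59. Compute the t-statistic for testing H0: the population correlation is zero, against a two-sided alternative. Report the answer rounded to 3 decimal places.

1.634

1 − r² = 1 − 0.3481 = 0.6519;  √(1−r²) = 0.807403
√(n−2) = √5 = 2.236068
t = r·√(n−2)/√(1−r²) = 0.59 · 2.236068 / 0.807403 = 1.634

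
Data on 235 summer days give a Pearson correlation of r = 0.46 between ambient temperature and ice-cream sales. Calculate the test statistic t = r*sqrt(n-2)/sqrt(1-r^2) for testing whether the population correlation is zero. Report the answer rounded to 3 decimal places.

7.908

1 − r² = 1 − 0.2116 = 0.7884;  √(1−r²) = 0.887919
√(n−2) = √233 = 15.264338
t = r·√(n−2)/√(1−r²) = 0.46 · 15.264338 / 0.887919 = 7.908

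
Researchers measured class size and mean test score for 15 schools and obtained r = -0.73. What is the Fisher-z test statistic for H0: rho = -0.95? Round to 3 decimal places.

3.128

z_r = atanh(-0.73) = -0.928727,  z_0 = atanh(-0.95) = -1.831781
SE = 1/√(n−3) = 1/√12 = 0.288675
z = (z_r − z_0)/SE = (-0.928727 − (-1.831781)) / 0.288675 = 0.903054 / 0.288675 = 3.128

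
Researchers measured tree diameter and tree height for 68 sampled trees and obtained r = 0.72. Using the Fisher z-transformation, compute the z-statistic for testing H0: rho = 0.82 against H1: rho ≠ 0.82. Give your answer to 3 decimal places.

-2.009

z_r = atanh(0.72) = 0.907645,  z_0 = atanh(0.82) = 1.156817
SE = 1/√(n−3) = 1/√65 = 0.124035
z = (z_r − z_0)/SE = (0.907645 − 1.156817) / 0.124035 = -0.249172 / 0.124035 = -2.009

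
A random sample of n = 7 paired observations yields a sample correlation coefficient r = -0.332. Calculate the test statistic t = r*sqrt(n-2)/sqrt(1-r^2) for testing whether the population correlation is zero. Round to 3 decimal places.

1 − r² = 1 − 0.110224 = 0.889776;  √(1−r²) = 0.943279
√(n−2) = √5 = 2.236068
t = r·√(n−2)/√(1−r²) = -0.332 · 2.236068 / 0.943279 = -0.787

-0.787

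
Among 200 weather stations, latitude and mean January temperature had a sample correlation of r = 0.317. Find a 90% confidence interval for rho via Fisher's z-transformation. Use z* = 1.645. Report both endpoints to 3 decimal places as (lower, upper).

(0.208, 0.418)

Fisher z: z_r = atanh(r) = ½·ln((1+0.317)/(1−0.317)) = 0.328308
SE(z) = 1/√(n−3) = 1/√197 = 0.071247
90% ⇒ z* = 1.645; margin = 1.645·0.071247 = 0.117201
CI on z-scale: (0.211107, 0.445509)
Back-transform: tanh(0.211107) = 0.208026, tanh(0.445509) = 0.418200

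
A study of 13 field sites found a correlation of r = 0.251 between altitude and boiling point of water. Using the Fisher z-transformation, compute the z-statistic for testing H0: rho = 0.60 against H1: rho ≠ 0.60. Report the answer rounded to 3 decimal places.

-1.381

Fisher z: atanh(0.251) = 0.256480, atanh(0.60) = 0.693147
z = (z_r − z_0)·√(n−3) = (0.256480 − 0.693147)·√10 = -0.436667 · 3.162278 = -1.381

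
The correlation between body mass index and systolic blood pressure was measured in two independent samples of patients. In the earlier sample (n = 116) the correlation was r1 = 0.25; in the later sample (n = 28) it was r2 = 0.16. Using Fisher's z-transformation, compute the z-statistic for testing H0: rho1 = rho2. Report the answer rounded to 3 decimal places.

z1 = atanh(0.25) = 0.255413,  z2 = atanh(0.16) = 0.161387
SE = √(1/(n1−3) + 1/(n2−3)) = √(1/113 + 1/25) = √(0.0088496 + 0.0400000) = √0.0488496 = 0.221019
z = (z1 − z2)/SE = (0.255413 − 0.161387) / 0.221019 = 0.094026 / 0.221019 = 0.425

0.425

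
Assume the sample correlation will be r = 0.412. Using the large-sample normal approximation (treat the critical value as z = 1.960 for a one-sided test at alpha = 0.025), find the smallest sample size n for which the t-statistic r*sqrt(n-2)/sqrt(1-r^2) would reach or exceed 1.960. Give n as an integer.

Need r·√(n−2)/√(1−r²) ≥ 1.960
√(n−2) ≥ 1.960·√(1−0.169744) / 0.412 = 1.960·0.911184 / 0.412 = 4.3348
n−2 ≥ 18.7905  ⇒  n ≥ 20.7905
Smallest integer n = 21

21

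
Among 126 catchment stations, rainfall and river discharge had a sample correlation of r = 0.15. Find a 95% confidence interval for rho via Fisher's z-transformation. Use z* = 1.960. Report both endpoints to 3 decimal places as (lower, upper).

(-0.026, 0.317)

Fisher z: z_r = atanh(r) = ½·ln((1+0.15)/(1−0.15)) = 0.151140
SE(z) = 1/√(n−3) = 1/√123 = 0.090167
95% ⇒ z* = 1.960; margin = 1.960·0.090167 = 0.176727
CI on z-scale: (-0.025587, 0.327867)
Back-transform: tanh(-0.025587) = -0.025581, tanh(0.327867) = 0.316603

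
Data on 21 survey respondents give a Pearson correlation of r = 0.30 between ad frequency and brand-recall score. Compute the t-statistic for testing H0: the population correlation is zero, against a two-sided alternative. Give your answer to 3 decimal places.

1.371

1 − r² = 1 − 0.0900 = 0.9100;  √(1−r²) = 0.953939
√(n−2) = √19 = 4.358899
t = r·√(n−2)/√(1−r²) = 0.30 · 4.358899 / 0.953939 = 1.371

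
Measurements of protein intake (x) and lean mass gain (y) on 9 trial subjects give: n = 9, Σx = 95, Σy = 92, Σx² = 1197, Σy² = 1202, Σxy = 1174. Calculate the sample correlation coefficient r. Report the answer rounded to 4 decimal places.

Numerator: nΣxy − (Σx)(Σy) = 9·1174 − (95)(92) = 1826
Denominator: √[(nΣx²−(Σx)²)(nΣy²−(Σy)²)]
  nΣx²−(Σx)² = 9·1197 − 9025 = 1748;  nΣy²−(Σy)² = 9·1202 − 8464 = 2354
  √(1748·2354) = √4114792 = 2028.4950
r = 1826 / 2028.4950 = 0.9002

0.9002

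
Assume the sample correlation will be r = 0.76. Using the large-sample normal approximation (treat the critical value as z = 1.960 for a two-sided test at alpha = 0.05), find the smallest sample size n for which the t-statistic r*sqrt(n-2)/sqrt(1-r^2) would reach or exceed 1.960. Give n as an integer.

5

r√(n−2)/√(1−r²) ≥ 1.960  ⇔  n−2 ≥ (1.960)²·(1−r²)/r²
(1−r²)/r² = (1−0.5776)/0.5776 = 0.7313
n ≥ 2 + 3.8416·0.7313 = 2 + 2.8094 = 4.8094
⌈4.8094⌉ = 5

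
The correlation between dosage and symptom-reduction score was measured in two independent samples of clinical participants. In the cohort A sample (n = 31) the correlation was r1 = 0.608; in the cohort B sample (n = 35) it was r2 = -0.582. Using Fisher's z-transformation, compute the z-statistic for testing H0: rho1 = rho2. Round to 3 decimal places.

5.299

Fisher z-transforms: z1 = atanh(0.608) = 0.705742, z2 = atanh(-0.582) = -0.665482; difference d = 1.371224
Var(d) = 1/28 + 1/32 = 0.0357143 + 0.0312500 = 0.0669643
z = d/√Var(d) = 1.371224 / √0.0669643 = 1.371224 / 0.258775 = 5.299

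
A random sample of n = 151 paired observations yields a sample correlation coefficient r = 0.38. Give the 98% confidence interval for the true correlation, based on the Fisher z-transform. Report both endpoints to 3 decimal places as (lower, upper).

z_r = atanh(0.38) = 0.400060;  SE = 1/√(n−3) = 1/√148 = 0.082199
z-limits: 0.400060 ± 2.326·0.082199 = 0.400060 ± 0.191195 = [0.208865, 0.591255]
ρ-limits: (tanh 0.208865, tanh 0.591255) = (0.206, 0.531)

(0.206, 0.531)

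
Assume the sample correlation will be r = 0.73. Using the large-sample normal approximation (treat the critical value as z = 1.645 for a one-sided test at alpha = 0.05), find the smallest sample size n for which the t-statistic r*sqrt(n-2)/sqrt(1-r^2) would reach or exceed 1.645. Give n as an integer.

Need r·√(n−2)/√(1−r²) ≥ 1.645
√(n−2) ≥ 1.645·√(1−0.5329) / 0.73 = 1.645·0.683447 / 0.73 = 1.5401
n−2 ≥ 2.3719  ⇒  n ≥ 4.3719
Smallest integer n = 5

5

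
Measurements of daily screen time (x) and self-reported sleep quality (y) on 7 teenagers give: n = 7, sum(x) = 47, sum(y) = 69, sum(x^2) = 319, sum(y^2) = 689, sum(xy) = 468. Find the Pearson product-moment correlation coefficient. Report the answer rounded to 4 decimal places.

0.8555

S_xy = nΣxy − ΣxΣy = 7·468 − 47·69 = 3276 − 3243 = 33
S_xx = nΣx² − (Σx)² = 7·319 − 47² = 2233 − 2209 = 24
S_yy = nΣy² − (Σy)² = 7·689 − 69² = 4823 − 4761 = 62
r = S_xy / √(S_xx·S_yy) = 33 / √(24·62) = 33 / √1488 = 33 / 38.5746 = 0.8555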